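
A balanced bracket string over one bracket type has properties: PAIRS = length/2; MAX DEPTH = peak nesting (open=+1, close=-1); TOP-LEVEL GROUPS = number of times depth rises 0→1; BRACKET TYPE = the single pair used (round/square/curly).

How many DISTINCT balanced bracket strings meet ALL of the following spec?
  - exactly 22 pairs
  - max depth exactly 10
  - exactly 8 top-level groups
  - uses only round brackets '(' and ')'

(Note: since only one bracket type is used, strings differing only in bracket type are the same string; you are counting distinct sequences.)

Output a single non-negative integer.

Spec: pairs=22 depth=10 groups=8
Count(depth <= 10) = 843302680
Count(depth <= 9) = 841809944
Count(depth == 10) = 843302680 - 841809944 = 1492736

Answer: 1492736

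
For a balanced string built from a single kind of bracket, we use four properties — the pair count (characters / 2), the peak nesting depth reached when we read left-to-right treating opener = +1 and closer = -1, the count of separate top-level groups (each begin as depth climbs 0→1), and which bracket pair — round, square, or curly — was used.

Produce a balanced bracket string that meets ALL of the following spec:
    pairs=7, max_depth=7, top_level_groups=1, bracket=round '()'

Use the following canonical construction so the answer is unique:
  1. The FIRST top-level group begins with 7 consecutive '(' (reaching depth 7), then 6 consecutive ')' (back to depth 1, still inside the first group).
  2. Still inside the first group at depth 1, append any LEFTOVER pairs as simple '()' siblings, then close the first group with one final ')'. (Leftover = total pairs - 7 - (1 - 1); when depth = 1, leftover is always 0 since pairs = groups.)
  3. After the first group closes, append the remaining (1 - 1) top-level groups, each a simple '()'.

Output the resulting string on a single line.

Answer: ((((((()))))))

Derivation:
Spec: pairs=7 depth=7 groups=1
Leftover pairs = 7 - 7 - (1-1) = 0
First group: deep chain of depth 7 + 0 sibling pairs
Remaining 0 groups: simple '()' each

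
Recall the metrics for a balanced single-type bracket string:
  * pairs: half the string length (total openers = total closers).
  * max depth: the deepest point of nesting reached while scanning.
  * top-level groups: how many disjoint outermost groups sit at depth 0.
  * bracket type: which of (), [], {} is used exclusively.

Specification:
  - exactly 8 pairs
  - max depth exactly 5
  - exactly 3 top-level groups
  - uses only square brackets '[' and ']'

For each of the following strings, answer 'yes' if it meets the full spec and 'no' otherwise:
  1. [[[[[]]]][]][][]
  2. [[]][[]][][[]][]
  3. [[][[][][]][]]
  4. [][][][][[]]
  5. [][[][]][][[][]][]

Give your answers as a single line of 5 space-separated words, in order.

Answer: yes no no no no

Derivation:
String 1 '[[[[[]]]][]][][]': depth seq [1 2 3 4 5 4 3 2 1 2 1 0 1 0 1 0]
  -> pairs=8 depth=5 groups=3 -> yes
String 2 '[[]][[]][][[]][]': depth seq [1 2 1 0 1 2 1 0 1 0 1 2 1 0 1 0]
  -> pairs=8 depth=2 groups=5 -> no
String 3 '[[][[][][]][]]': depth seq [1 2 1 2 3 2 3 2 3 2 1 2 1 0]
  -> pairs=7 depth=3 groups=1 -> no
String 4 '[][][][][[]]': depth seq [1 0 1 0 1 0 1 0 1 2 1 0]
  -> pairs=6 depth=2 groups=5 -> no
String 5 '[][[][]][][[][]][]': depth seq [1 0 1 2 1 2 1 0 1 0 1 2 1 2 1 0 1 0]
  -> pairs=9 depth=2 groups=5 -> no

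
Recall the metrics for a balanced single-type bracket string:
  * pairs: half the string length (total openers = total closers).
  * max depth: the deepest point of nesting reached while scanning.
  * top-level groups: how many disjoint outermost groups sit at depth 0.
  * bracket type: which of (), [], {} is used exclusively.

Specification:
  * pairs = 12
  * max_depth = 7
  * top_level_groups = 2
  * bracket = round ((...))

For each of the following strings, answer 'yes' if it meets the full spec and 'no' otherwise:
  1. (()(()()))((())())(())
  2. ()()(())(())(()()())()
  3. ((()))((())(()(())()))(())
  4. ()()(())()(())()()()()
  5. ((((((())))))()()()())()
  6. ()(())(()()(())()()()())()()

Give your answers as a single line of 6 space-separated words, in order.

String 1 '(()(()()))((())())(())': depth seq [1 2 1 2 3 2 3 2 1 0 1 2 3 2 1 2 1 0 1 2 1 0]
  -> pairs=11 depth=3 groups=3 -> no
String 2 '()()(())(())(()()())()': depth seq [1 0 1 0 1 2 1 0 1 2 1 0 1 2 1 2 1 2 1 0 1 0]
  -> pairs=11 depth=2 groups=6 -> no
String 3 '((()))((())(()(())()))(())': depth seq [1 2 3 2 1 0 1 2 3 2 1 2 3 2 3 4 3 2 3 2 1 0 1 2 1 0]
  -> pairs=13 depth=4 groups=3 -> no
String 4 '()()(())()(())()()()()': depth seq [1 0 1 0 1 2 1 0 1 0 1 2 1 0 1 0 1 0 1 0 1 0]
  -> pairs=11 depth=2 groups=9 -> no
String 5 '((((((())))))()()()())()': depth seq [1 2 3 4 5 6 7 6 5 4 3 2 1 2 1 2 1 2 1 2 1 0 1 0]
  -> pairs=12 depth=7 groups=2 -> yes
String 6 '()(())(()()(())()()()())()()': depth seq [1 0 1 2 1 0 1 2 1 2 1 2 3 2 1 2 1 2 1 2 1 2 1 0 1 0 1 0]
  -> pairs=14 depth=3 groups=5 -> no

Answer: no no no no yes no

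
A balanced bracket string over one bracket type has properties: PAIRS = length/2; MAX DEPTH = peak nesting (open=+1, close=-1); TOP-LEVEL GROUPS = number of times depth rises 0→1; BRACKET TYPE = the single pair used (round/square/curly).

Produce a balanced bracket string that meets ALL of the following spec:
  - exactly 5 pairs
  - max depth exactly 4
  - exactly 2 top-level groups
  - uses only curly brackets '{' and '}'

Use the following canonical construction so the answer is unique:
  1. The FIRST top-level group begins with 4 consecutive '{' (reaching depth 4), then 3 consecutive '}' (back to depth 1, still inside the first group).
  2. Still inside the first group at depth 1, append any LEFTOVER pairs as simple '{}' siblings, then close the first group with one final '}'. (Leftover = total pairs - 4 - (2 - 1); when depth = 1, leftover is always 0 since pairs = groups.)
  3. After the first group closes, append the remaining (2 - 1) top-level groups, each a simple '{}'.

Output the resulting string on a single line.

Answer: {{{{}}}}{}

Derivation:
Spec: pairs=5 depth=4 groups=2
Leftover pairs = 5 - 4 - (2-1) = 0
First group: deep chain of depth 4 + 0 sibling pairs
Remaining 1 groups: simple '{}' each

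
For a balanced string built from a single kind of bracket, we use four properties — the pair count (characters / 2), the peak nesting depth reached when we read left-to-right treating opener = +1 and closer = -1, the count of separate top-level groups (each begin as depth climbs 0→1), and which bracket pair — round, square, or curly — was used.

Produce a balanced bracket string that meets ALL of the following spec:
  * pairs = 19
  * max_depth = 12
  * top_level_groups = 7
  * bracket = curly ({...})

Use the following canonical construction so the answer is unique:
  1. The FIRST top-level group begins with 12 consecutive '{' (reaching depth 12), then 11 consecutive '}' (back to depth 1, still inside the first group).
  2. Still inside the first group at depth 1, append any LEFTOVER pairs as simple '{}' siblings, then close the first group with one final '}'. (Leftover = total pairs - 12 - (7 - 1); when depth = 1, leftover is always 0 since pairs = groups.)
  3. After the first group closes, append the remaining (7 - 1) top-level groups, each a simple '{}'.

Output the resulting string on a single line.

Answer: {{{{{{{{{{{{}}}}}}}}}}}{}}{}{}{}{}{}{}

Derivation:
Spec: pairs=19 depth=12 groups=7
Leftover pairs = 19 - 12 - (7-1) = 1
First group: deep chain of depth 12 + 1 sibling pairs
Remaining 6 groups: simple '{}' each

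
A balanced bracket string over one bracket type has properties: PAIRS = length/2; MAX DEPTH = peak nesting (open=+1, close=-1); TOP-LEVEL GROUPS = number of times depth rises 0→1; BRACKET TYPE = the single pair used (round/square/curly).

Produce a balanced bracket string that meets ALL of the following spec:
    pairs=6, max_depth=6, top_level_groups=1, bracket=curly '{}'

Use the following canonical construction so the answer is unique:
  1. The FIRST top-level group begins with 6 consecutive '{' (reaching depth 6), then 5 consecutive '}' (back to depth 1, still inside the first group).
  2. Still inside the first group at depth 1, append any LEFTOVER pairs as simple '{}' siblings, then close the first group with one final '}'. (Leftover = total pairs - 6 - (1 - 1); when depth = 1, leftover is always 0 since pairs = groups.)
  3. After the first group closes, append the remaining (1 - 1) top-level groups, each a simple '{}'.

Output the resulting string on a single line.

Answer: {{{{{{}}}}}}

Derivation:
Spec: pairs=6 depth=6 groups=1
Leftover pairs = 6 - 6 - (1-1) = 0
First group: deep chain of depth 6 + 0 sibling pairs
Remaining 0 groups: simple '{}' each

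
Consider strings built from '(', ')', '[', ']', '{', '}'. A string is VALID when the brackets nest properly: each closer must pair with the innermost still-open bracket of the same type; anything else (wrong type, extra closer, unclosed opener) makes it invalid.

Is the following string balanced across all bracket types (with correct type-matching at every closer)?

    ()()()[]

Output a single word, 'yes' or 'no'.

Answer: yes

Derivation:
pos 0: push '('; stack = (
pos 1: ')' matches '('; pop; stack = (empty)
pos 2: push '('; stack = (
pos 3: ')' matches '('; pop; stack = (empty)
pos 4: push '('; stack = (
pos 5: ')' matches '('; pop; stack = (empty)
pos 6: push '['; stack = [
pos 7: ']' matches '['; pop; stack = (empty)
end: stack empty → VALID
Verdict: properly nested → yes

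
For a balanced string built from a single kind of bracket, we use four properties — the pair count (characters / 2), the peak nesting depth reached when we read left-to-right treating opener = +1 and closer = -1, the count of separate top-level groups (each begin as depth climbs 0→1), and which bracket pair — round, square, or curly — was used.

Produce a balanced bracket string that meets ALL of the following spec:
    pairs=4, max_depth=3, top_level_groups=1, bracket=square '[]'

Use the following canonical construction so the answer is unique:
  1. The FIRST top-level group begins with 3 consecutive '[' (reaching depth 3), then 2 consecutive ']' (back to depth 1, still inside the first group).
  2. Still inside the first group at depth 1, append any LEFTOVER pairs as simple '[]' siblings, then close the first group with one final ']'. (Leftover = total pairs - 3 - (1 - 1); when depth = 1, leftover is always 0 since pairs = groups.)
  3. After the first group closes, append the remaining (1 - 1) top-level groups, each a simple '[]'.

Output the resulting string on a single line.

Spec: pairs=4 depth=3 groups=1
Leftover pairs = 4 - 3 - (1-1) = 1
First group: deep chain of depth 3 + 1 sibling pairs
Remaining 0 groups: simple '[]' each

Answer: [[[]][]]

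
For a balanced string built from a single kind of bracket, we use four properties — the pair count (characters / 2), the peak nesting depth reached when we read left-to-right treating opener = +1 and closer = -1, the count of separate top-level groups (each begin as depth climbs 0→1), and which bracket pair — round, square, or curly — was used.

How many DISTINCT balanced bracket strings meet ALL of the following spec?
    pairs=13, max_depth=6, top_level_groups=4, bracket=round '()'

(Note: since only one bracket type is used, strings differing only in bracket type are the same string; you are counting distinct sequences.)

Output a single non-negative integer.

Spec: pairs=13 depth=6 groups=4
Count(depth <= 6) = 86716
Count(depth <= 5) = 76300
Count(depth == 6) = 86716 - 76300 = 10416

Answer: 10416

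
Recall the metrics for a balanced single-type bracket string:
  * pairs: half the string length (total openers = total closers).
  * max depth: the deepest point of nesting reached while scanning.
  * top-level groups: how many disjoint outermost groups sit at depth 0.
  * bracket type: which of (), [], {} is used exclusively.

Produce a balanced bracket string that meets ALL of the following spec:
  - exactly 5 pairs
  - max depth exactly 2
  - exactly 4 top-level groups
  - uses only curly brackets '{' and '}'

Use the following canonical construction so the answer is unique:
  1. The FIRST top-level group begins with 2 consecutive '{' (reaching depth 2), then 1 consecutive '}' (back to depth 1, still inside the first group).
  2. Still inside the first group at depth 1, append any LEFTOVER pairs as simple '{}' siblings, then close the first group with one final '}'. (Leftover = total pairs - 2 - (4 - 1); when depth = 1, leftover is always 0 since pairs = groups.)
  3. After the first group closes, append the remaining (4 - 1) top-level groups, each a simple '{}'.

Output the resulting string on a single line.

Answer: {{}}{}{}{}

Derivation:
Spec: pairs=5 depth=2 groups=4
Leftover pairs = 5 - 2 - (4-1) = 0
First group: deep chain of depth 2 + 0 sibling pairs
Remaining 3 groups: simple '{}' each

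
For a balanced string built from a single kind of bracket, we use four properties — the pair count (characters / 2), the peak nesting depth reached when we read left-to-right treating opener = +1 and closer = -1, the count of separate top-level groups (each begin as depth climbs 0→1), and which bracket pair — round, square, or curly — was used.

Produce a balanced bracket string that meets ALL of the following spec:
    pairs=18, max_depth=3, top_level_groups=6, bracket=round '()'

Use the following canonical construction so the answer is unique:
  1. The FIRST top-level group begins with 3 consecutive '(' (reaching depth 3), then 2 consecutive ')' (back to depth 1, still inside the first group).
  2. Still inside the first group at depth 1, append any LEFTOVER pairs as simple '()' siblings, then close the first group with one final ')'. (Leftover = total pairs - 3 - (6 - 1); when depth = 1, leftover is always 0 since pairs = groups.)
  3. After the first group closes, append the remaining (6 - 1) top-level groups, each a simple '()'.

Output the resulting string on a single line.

Spec: pairs=18 depth=3 groups=6
Leftover pairs = 18 - 3 - (6-1) = 10
First group: deep chain of depth 3 + 10 sibling pairs
Remaining 5 groups: simple '()' each

Answer: ((())()()()()()()()()()())()()()()()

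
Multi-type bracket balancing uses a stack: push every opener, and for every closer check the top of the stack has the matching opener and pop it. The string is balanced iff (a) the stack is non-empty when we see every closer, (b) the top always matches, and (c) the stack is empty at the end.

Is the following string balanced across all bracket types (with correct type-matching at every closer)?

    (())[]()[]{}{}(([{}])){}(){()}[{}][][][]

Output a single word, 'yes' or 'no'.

Answer: yes

Derivation:
pos 0: push '('; stack = (
pos 1: push '('; stack = ((
pos 2: ')' matches '('; pop; stack = (
pos 3: ')' matches '('; pop; stack = (empty)
pos 4: push '['; stack = [
pos 5: ']' matches '['; pop; stack = (empty)
pos 6: push '('; stack = (
pos 7: ')' matches '('; pop; stack = (empty)
pos 8: push '['; stack = [
pos 9: ']' matches '['; pop; stack = (empty)
pos 10: push '{'; stack = {
pos 11: '}' matches '{'; pop; stack = (empty)
pos 12: push '{'; stack = {
pos 13: '}' matches '{'; pop; stack = (empty)
pos 14: push '('; stack = (
pos 15: push '('; stack = ((
pos 16: push '['; stack = (([
pos 17: push '{'; stack = (([{
pos 18: '}' matches '{'; pop; stack = (([
pos 19: ']' matches '['; pop; stack = ((
pos 20: ')' matches '('; pop; stack = (
pos 21: ')' matches '('; pop; stack = (empty)
pos 22: push '{'; stack = {
pos 23: '}' matches '{'; pop; stack = (empty)
pos 24: push '('; stack = (
pos 25: ')' matches '('; pop; stack = (empty)
pos 26: push '{'; stack = {
pos 27: push '('; stack = {(
pos 28: ')' matches '('; pop; stack = {
pos 29: '}' matches '{'; pop; stack = (empty)
pos 30: push '['; stack = [
pos 31: push '{'; stack = [{
pos 32: '}' matches '{'; pop; stack = [
pos 33: ']' matches '['; pop; stack = (empty)
pos 34: push '['; stack = [
pos 35: ']' matches '['; pop; stack = (empty)
pos 36: push '['; stack = [
pos 37: ']' matches '['; pop; stack = (empty)
pos 38: push '['; stack = [
pos 39: ']' matches '['; pop; stack = (empty)
end: stack empty → VALID
Verdict: properly nested → yes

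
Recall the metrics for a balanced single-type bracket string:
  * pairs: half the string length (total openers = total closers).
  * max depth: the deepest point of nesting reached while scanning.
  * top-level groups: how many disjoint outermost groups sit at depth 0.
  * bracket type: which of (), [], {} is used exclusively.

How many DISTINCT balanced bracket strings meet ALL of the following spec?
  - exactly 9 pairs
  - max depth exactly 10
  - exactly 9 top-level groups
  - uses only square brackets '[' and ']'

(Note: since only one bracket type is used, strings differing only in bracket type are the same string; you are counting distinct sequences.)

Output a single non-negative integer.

Answer: 0

Derivation:
Spec: pairs=9 depth=10 groups=9
Count(depth <= 10) = 1
Count(depth <= 9) = 1
Count(depth == 10) = 1 - 1 = 0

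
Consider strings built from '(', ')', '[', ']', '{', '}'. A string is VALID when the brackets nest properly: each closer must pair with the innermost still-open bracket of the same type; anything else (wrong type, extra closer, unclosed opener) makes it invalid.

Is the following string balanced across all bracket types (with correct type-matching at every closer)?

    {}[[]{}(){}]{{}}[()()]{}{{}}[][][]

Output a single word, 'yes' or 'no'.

pos 0: push '{'; stack = {
pos 1: '}' matches '{'; pop; stack = (empty)
pos 2: push '['; stack = [
pos 3: push '['; stack = [[
pos 4: ']' matches '['; pop; stack = [
pos 5: push '{'; stack = [{
pos 6: '}' matches '{'; pop; stack = [
pos 7: push '('; stack = [(
pos 8: ')' matches '('; pop; stack = [
pos 9: push '{'; stack = [{
pos 10: '}' matches '{'; pop; stack = [
pos 11: ']' matches '['; pop; stack = (empty)
pos 12: push '{'; stack = {
pos 13: push '{'; stack = {{
pos 14: '}' matches '{'; pop; stack = {
pos 15: '}' matches '{'; pop; stack = (empty)
pos 16: push '['; stack = [
pos 17: push '('; stack = [(
pos 18: ')' matches '('; pop; stack = [
pos 19: push '('; stack = [(
pos 20: ')' matches '('; pop; stack = [
pos 21: ']' matches '['; pop; stack = (empty)
pos 22: push '{'; stack = {
pos 23: '}' matches '{'; pop; stack = (empty)
pos 24: push '{'; stack = {
pos 25: push '{'; stack = {{
pos 26: '}' matches '{'; pop; stack = {
pos 27: '}' matches '{'; pop; stack = (empty)
pos 28: push '['; stack = [
pos 29: ']' matches '['; pop; stack = (empty)
pos 30: push '['; stack = [
pos 31: ']' matches '['; pop; stack = (empty)
pos 32: push '['; stack = [
pos 33: ']' matches '['; pop; stack = (empty)
end: stack empty → VALID
Verdict: properly nested → yes

Answer: yes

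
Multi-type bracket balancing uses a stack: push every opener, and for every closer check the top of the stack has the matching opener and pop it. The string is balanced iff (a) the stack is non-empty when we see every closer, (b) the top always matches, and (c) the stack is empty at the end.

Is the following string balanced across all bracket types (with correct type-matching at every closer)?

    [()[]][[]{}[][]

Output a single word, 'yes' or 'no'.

Answer: no

Derivation:
pos 0: push '['; stack = [
pos 1: push '('; stack = [(
pos 2: ')' matches '('; pop; stack = [
pos 3: push '['; stack = [[
pos 4: ']' matches '['; pop; stack = [
pos 5: ']' matches '['; pop; stack = (empty)
pos 6: push '['; stack = [
pos 7: push '['; stack = [[
pos 8: ']' matches '['; pop; stack = [
pos 9: push '{'; stack = [{
pos 10: '}' matches '{'; pop; stack = [
pos 11: push '['; stack = [[
pos 12: ']' matches '['; pop; stack = [
pos 13: push '['; stack = [[
pos 14: ']' matches '['; pop; stack = [
end: stack still non-empty ([) → INVALID
Verdict: unclosed openers at end: [ → no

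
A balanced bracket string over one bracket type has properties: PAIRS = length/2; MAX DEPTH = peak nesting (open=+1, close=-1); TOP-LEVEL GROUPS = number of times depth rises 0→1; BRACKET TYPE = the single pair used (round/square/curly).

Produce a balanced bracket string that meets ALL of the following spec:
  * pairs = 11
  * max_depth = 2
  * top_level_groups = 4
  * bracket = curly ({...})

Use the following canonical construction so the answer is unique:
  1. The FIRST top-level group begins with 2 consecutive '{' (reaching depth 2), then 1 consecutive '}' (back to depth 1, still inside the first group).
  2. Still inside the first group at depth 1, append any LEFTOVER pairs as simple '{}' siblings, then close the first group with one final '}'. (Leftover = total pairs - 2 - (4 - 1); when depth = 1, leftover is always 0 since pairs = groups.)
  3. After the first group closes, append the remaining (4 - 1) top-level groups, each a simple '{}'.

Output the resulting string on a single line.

Answer: {{}{}{}{}{}{}{}}{}{}{}

Derivation:
Spec: pairs=11 depth=2 groups=4
Leftover pairs = 11 - 2 - (4-1) = 6
First group: deep chain of depth 2 + 6 sibling pairs
Remaining 3 groups: simple '{}' each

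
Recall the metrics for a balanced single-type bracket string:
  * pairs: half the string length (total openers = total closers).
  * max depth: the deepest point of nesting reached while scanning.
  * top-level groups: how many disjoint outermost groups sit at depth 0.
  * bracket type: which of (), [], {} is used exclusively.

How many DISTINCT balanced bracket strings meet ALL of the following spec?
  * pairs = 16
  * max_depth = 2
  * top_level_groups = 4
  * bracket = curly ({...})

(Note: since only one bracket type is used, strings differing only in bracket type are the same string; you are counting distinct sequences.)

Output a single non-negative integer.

Answer: 455

Derivation:
Spec: pairs=16 depth=2 groups=4
Count(depth <= 2) = 455
Count(depth <= 1) = 0
Count(depth == 2) = 455 - 0 = 455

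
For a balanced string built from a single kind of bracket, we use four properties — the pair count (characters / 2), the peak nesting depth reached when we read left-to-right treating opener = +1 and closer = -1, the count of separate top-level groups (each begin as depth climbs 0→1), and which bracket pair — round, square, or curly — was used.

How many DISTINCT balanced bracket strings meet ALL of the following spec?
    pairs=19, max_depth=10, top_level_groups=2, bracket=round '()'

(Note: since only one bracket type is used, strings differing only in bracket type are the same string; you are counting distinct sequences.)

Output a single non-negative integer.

Spec: pairs=19 depth=10 groups=2
Count(depth <= 10) = 470033036
Count(depth <= 9) = 454218820
Count(depth == 10) = 470033036 - 454218820 = 15814216

Answer: 15814216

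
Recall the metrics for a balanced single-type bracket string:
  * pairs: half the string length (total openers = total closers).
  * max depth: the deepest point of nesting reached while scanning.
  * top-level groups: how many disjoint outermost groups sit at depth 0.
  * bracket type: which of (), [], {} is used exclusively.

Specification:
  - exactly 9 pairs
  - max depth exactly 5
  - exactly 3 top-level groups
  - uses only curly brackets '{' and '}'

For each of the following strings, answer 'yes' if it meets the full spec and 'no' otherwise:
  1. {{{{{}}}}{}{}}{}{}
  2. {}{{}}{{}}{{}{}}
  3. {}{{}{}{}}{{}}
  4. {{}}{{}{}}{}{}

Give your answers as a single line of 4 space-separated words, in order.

String 1 '{{{{{}}}}{}{}}{}{}': depth seq [1 2 3 4 5 4 3 2 1 2 1 2 1 0 1 0 1 0]
  -> pairs=9 depth=5 groups=3 -> yes
String 2 '{}{{}}{{}}{{}{}}': depth seq [1 0 1 2 1 0 1 2 1 0 1 2 1 2 1 0]
  -> pairs=8 depth=2 groups=4 -> no
String 3 '{}{{}{}{}}{{}}': depth seq [1 0 1 2 1 2 1 2 1 0 1 2 1 0]
  -> pairs=7 depth=2 groups=3 -> no
String 4 '{{}}{{}{}}{}{}': depth seq [1 2 1 0 1 2 1 2 1 0 1 0 1 0]
  -> pairs=7 depth=2 groups=4 -> no

Answer: yes no no no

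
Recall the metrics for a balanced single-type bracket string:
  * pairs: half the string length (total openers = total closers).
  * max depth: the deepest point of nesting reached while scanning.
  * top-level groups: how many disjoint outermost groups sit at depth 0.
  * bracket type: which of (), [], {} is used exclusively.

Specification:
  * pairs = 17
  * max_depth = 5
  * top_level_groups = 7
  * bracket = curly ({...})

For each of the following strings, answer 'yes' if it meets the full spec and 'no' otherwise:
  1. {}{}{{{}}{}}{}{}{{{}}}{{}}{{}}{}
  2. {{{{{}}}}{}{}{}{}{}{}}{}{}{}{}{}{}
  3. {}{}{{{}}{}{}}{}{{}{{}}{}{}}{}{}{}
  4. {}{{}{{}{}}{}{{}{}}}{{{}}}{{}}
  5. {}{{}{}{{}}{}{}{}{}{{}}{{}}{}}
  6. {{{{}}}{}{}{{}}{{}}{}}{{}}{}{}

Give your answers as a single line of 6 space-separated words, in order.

String 1 '{}{}{{{}}{}}{}{}{{{}}}{{}}{{}}{}': depth seq [1 0 1 0 1 2 3 2 1 2 1 0 1 0 1 0 1 2 3 2 1 0 1 2 1 0 1 2 1 0 1 0]
  -> pairs=16 depth=3 groups=9 -> no
String 2 '{{{{{}}}}{}{}{}{}{}{}}{}{}{}{}{}{}': depth seq [1 2 3 4 5 4 3 2 1 2 1 2 1 2 1 2 1 2 1 2 1 0 1 0 1 0 1 0 1 0 1 0 1 0]
  -> pairs=17 depth=5 groups=7 -> yes
String 3 '{}{}{{{}}{}{}}{}{{}{{}}{}{}}{}{}{}': depth seq [1 0 1 0 1 2 3 2 1 2 1 2 1 0 1 0 1 2 1 2 3 2 1 2 1 2 1 0 1 0 1 0 1 0]
  -> pairs=17 depth=3 groups=8 -> no
String 4 '{}{{}{{}{}}{}{{}{}}}{{{}}}{{}}': depth seq [1 0 1 2 1 2 3 2 3 2 1 2 1 2 3 2 3 2 1 0 1 2 3 2 1 0 1 2 1 0]
  -> pairs=15 depth=3 groups=4 -> no
String 5 '{}{{}{}{{}}{}{}{}{}{{}}{{}}{}}': depth seq [1 0 1 2 1 2 1 2 3 2 1 2 1 2 1 2 1 2 1 2 3 2 1 2 3 2 1 2 1 0]
  -> pairs=15 depth=3 groups=2 -> no
String 6 '{{{{}}}{}{}{{}}{{}}{}}{{}}{}{}': depth seq [1 2 3 4 3 2 1 2 1 2 1 2 3 2 1 2 3 2 1 2 1 0 1 2 1 0 1 0 1 0]
  -> pairs=15 depth=4 groups=4 -> no

Answer: no yes no no no no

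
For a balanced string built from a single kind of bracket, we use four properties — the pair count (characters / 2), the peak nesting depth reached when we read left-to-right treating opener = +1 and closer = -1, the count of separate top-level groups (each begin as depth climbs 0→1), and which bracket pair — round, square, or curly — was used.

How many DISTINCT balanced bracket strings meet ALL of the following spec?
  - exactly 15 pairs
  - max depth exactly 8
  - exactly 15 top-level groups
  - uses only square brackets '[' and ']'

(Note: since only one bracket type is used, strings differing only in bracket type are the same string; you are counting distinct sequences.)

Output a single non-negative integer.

Spec: pairs=15 depth=8 groups=15
Count(depth <= 8) = 1
Count(depth <= 7) = 1
Count(depth == 8) = 1 - 1 = 0

Answer: 0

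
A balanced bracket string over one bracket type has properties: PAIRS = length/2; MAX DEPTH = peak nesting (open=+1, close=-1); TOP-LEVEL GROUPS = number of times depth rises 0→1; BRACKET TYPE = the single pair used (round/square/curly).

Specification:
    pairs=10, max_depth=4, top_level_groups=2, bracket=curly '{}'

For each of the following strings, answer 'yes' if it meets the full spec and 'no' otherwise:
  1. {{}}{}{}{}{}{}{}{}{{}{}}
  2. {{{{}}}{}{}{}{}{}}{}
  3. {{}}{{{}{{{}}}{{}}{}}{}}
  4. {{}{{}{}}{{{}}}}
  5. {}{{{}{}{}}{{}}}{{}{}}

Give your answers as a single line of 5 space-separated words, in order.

Answer: no yes no no no

Derivation:
String 1 '{{}}{}{}{}{}{}{}{}{{}{}}': depth seq [1 2 1 0 1 0 1 0 1 0 1 0 1 0 1 0 1 0 1 2 1 2 1 0]
  -> pairs=12 depth=2 groups=9 -> no
String 2 '{{{{}}}{}{}{}{}{}}{}': depth seq [1 2 3 4 3 2 1 2 1 2 1 2 1 2 1 2 1 0 1 0]
  -> pairs=10 depth=4 groups=2 -> yes
String 3 '{{}}{{{}{{{}}}{{}}{}}{}}': depth seq [1 2 1 0 1 2 3 2 3 4 5 4 3 2 3 4 3 2 3 2 1 2 1 0]
  -> pairs=12 depth=5 groups=2 -> no
String 4 '{{}{{}{}}{{{}}}}': depth seq [1 2 1 2 3 2 3 2 1 2 3 4 3 2 1 0]
  -> pairs=8 depth=4 groups=1 -> no
String 5 '{}{{{}{}{}}{{}}}{{}{}}': depth seq [1 0 1 2 3 2 3 2 3 2 1 2 3 2 1 0 1 2 1 2 1 0]
  -> pairs=11 depth=3 groups=3 -> no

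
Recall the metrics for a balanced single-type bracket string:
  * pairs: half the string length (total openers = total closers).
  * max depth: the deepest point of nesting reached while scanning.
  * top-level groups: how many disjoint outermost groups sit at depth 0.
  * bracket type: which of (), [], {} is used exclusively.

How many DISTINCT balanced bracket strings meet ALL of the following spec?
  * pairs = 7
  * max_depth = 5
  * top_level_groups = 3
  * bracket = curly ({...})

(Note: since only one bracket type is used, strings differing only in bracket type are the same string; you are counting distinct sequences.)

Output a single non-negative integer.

Spec: pairs=7 depth=5 groups=3
Count(depth <= 5) = 90
Count(depth <= 4) = 87
Count(depth == 5) = 90 - 87 = 3

Answer: 3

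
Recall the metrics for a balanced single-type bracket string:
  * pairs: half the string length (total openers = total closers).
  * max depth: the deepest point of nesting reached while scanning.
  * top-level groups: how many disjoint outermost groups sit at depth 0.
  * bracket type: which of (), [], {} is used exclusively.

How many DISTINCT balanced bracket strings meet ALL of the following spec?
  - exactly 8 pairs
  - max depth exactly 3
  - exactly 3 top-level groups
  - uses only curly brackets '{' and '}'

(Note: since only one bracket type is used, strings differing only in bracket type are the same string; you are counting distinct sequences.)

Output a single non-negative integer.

Answer: 147

Derivation:
Spec: pairs=8 depth=3 groups=3
Count(depth <= 3) = 168
Count(depth <= 2) = 21
Count(depth == 3) = 168 - 21 = 147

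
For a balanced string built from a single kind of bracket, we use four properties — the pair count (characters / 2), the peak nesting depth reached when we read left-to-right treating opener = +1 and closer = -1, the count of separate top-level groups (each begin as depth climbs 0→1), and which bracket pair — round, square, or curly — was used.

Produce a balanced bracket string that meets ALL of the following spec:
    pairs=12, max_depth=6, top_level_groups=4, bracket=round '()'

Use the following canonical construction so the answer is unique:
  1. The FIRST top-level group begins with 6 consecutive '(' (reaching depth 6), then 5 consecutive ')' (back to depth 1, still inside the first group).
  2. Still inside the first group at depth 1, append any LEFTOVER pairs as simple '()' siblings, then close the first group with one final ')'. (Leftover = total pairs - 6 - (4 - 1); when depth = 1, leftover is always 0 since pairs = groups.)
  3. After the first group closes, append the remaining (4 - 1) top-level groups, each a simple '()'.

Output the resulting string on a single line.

Spec: pairs=12 depth=6 groups=4
Leftover pairs = 12 - 6 - (4-1) = 3
First group: deep chain of depth 6 + 3 sibling pairs
Remaining 3 groups: simple '()' each

Answer: (((((()))))()()())()()()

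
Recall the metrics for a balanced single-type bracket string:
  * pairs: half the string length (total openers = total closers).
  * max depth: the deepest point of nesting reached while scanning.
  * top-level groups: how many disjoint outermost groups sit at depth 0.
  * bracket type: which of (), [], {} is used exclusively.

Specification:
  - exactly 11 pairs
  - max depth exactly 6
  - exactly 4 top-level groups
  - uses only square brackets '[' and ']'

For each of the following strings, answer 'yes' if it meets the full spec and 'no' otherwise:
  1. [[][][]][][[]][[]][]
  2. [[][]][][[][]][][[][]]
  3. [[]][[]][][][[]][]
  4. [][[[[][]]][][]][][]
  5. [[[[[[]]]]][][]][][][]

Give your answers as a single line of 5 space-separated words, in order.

String 1 '[[][][]][][[]][[]][]': depth seq [1 2 1 2 1 2 1 0 1 0 1 2 1 0 1 2 1 0 1 0]
  -> pairs=10 depth=2 groups=5 -> no
String 2 '[[][]][][[][]][][[][]]': depth seq [1 2 1 2 1 0 1 0 1 2 1 2 1 0 1 0 1 2 1 2 1 0]
  -> pairs=11 depth=2 groups=5 -> no
String 3 '[[]][[]][][][[]][]': depth seq [1 2 1 0 1 2 1 0 1 0 1 0 1 2 1 0 1 0]
  -> pairs=9 depth=2 groups=6 -> no
String 4 '[][[[[][]]][][]][][]': depth seq [1 0 1 2 3 4 3 4 3 2 1 2 1 2 1 0 1 0 1 0]
  -> pairs=10 depth=4 groups=4 -> no
String 5 '[[[[[[]]]]][][]][][][]': depth seq [1 2 3 4 5 6 5 4 3 2 1 2 1 2 1 0 1 0 1 0 1 0]
  -> pairs=11 depth=6 groups=4 -> yes

Answer: no no no no yes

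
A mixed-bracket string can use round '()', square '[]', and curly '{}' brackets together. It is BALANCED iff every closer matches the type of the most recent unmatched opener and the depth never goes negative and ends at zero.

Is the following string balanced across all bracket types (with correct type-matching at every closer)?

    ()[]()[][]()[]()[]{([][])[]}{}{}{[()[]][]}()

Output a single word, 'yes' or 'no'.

Answer: yes

Derivation:
pos 0: push '('; stack = (
pos 1: ')' matches '('; pop; stack = (empty)
pos 2: push '['; stack = [
pos 3: ']' matches '['; pop; stack = (empty)
pos 4: push '('; stack = (
pos 5: ')' matches '('; pop; stack = (empty)
pos 6: push '['; stack = [
pos 7: ']' matches '['; pop; stack = (empty)
pos 8: push '['; stack = [
pos 9: ']' matches '['; pop; stack = (empty)
pos 10: push '('; stack = (
pos 11: ')' matches '('; pop; stack = (empty)
pos 12: push '['; stack = [
pos 13: ']' matches '['; pop; stack = (empty)
pos 14: push '('; stack = (
pos 15: ')' matches '('; pop; stack = (empty)
pos 16: push '['; stack = [
pos 17: ']' matches '['; pop; stack = (empty)
pos 18: push '{'; stack = {
pos 19: push '('; stack = {(
pos 20: push '['; stack = {([
pos 21: ']' matches '['; pop; stack = {(
pos 22: push '['; stack = {([
pos 23: ']' matches '['; pop; stack = {(
pos 24: ')' matches '('; pop; stack = {
pos 25: push '['; stack = {[
pos 26: ']' matches '['; pop; stack = {
pos 27: '}' matches '{'; pop; stack = (empty)
pos 28: push '{'; stack = {
pos 29: '}' matches '{'; pop; stack = (empty)
pos 30: push '{'; stack = {
pos 31: '}' matches '{'; pop; stack = (empty)
pos 32: push '{'; stack = {
pos 33: push '['; stack = {[
pos 34: push '('; stack = {[(
pos 35: ')' matches '('; pop; stack = {[
pos 36: push '['; stack = {[[
pos 37: ']' matches '['; pop; stack = {[
pos 38: ']' matches '['; pop; stack = {
pos 39: push '['; stack = {[
pos 40: ']' matches '['; pop; stack = {
pos 41: '}' matches '{'; pop; stack = (empty)
pos 42: push '('; stack = (
pos 43: ')' matches '('; pop; stack = (empty)
end: stack empty → VALID
Verdict: properly nested → yes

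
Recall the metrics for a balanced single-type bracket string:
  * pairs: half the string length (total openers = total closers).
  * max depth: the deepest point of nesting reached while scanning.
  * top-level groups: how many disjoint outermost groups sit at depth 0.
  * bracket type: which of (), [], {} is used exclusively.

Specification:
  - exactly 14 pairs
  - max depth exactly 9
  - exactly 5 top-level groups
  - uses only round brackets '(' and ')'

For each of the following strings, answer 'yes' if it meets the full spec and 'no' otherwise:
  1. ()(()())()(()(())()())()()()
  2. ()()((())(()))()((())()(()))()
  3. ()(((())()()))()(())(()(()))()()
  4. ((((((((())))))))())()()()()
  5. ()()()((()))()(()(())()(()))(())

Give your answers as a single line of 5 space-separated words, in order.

String 1 '()(()())()(()(())()())()()()': depth seq [1 0 1 2 1 2 1 0 1 0 1 2 1 2 3 2 1 2 1 2 1 0 1 0 1 0 1 0]
  -> pairs=14 depth=3 groups=7 -> no
String 2 '()()((())(()))()((())()(()))()': depth seq [1 0 1 0 1 2 3 2 1 2 3 2 1 0 1 0 1 2 3 2 1 2 1 2 3 2 1 0 1 0]
  -> pairs=15 depth=3 groups=6 -> no
String 3 '()(((())()()))()(())(()(()))()()': depth seq [1 0 1 2 3 4 3 2 3 2 3 2 1 0 1 0 1 2 1 0 1 2 1 2 3 2 1 0 1 0 1 0]
  -> pairs=16 depth=4 groups=7 -> no
String 4 '((((((((())))))))())()()()()': depth seq [1 2 3 4 5 6 7 8 9 8 7 6 5 4 3 2 1 2 1 0 1 0 1 0 1 0 1 0]
  -> pairs=14 depth=9 groups=5 -> yes
String 5 '()()()((()))()(()(())()(()))(())': depth seq [1 0 1 0 1 0 1 2 3 2 1 0 1 0 1 2 1 2 3 2 1 2 1 2 3 2 1 0 1 2 1 0]
  -> pairs=16 depth=3 groups=7 -> no

Answer: no no no yes no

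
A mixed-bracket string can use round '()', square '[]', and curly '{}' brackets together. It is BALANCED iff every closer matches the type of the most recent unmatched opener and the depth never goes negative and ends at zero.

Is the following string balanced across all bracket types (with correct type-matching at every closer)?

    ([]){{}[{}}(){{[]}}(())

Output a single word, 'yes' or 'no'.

Answer: no

Derivation:
pos 0: push '('; stack = (
pos 1: push '['; stack = ([
pos 2: ']' matches '['; pop; stack = (
pos 3: ')' matches '('; pop; stack = (empty)
pos 4: push '{'; stack = {
pos 5: push '{'; stack = {{
pos 6: '}' matches '{'; pop; stack = {
pos 7: push '['; stack = {[
pos 8: push '{'; stack = {[{
pos 9: '}' matches '{'; pop; stack = {[
pos 10: saw closer '}' but top of stack is '[' (expected ']') → INVALID
Verdict: type mismatch at position 10: '}' closes '[' → no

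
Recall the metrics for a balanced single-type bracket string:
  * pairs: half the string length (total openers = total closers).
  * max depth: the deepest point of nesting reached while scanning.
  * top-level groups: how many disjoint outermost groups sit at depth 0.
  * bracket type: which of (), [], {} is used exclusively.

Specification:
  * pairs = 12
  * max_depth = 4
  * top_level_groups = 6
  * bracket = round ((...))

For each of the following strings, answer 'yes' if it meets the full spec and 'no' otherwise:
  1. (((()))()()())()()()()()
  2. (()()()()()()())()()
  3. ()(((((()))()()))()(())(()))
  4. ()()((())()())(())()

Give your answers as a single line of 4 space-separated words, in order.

Answer: yes no no no

Derivation:
String 1 '(((()))()()())()()()()()': depth seq [1 2 3 4 3 2 1 2 1 2 1 2 1 0 1 0 1 0 1 0 1 0 1 0]
  -> pairs=12 depth=4 groups=6 -> yes
String 2 '(()()()()()()())()()': depth seq [1 2 1 2 1 2 1 2 1 2 1 2 1 2 1 0 1 0 1 0]
  -> pairs=10 depth=2 groups=3 -> no
String 3 '()(((((()))()()))()(())(()))': depth seq [1 0 1 2 3 4 5 6 5 4 3 4 3 4 3 2 1 2 1 2 3 2 1 2 3 2 1 0]
  -> pairs=14 depth=6 groups=2 -> no
String 4 '()()((())()())(())()': depth seq [1 0 1 0 1 2 3 2 1 2 1 2 1 0 1 2 1 0 1 0]
  -> pairs=10 depth=3 groups=5 -> no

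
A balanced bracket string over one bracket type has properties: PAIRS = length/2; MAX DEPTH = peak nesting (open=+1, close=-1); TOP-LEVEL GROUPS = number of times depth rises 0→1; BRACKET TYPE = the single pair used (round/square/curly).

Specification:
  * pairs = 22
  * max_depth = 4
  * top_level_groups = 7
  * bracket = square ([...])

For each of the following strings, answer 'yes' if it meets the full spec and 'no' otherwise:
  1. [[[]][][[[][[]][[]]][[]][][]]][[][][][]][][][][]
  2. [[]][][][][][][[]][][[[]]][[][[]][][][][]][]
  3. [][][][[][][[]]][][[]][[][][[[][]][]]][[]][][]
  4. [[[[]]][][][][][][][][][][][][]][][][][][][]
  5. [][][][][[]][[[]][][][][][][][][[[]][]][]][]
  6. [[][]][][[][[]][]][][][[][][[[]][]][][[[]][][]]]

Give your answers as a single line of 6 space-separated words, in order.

String 1 '[[[]][][[[][[]][[]]][[]][][]]][[][][][]][][][][]': depth seq [1 2 3 2 1 2 1 2 3 4 3 4 5 4 3 4 5 4 3 2 3 4 3 2 3 2 3 2 1 0 1 2 1 2 1 2 1 2 1 0 1 0 1 0 1 0 1 0]
  -> pairs=24 depth=5 groups=6 -> no
String 2 '[[]][][][][][][[]][][[[]]][[][[]][][][][]][]': depth seq [1 2 1 0 1 0 1 0 1 0 1 0 1 0 1 2 1 0 1 0 1 2 3 2 1 0 1 2 1 2 3 2 1 2 1 2 1 2 1 2 1 0 1 0]
  -> pairs=22 depth=3 groups=11 -> no
String 3 '[][][][[][][[]]][][[]][[][][[[][]][]]][[]][][]': depth seq [1 0 1 0 1 0 1 2 1 2 1 2 3 2 1 0 1 0 1 2 1 0 1 2 1 2 1 2 3 4 3 4 3 2 3 2 1 0 1 2 1 0 1 0 1 0]
  -> pairs=23 depth=4 groups=10 -> no
String 4 '[[[[]]][][][][][][][][][][][][]][][][][][][]': depth seq [1 2 3 4 3 2 1 2 1 2 1 2 1 2 1 2 1 2 1 2 1 2 1 2 1 2 1 2 1 2 1 0 1 0 1 0 1 0 1 0 1 0 1 0]
  -> pairs=22 depth=4 groups=7 -> yes
String 5 '[][][][][[]][[[]][][][][][][][][[[]][]][]][]': depth seq [1 0 1 0 1 0 1 0 1 2 1 0 1 2 3 2 1 2 1 2 1 2 1 2 1 2 1 2 1 2 1 2 3 4 3 2 3 2 1 2 1 0 1 0]
  -> pairs=22 depth=4 groups=7 -> yes
String 6 '[[][]][][[][[]][]][][][[][][[[]][]][][[[]][][]]]': depth seq [1 2 1 2 1 0 1 0 1 2 1 2 3 2 1 2 1 0 1 0 1 0 1 2 1 2 1 2 3 4 3 2 3 2 1 2 1 2 3 4 3 2 3 2 3 2 1 0]
  -> pairs=24 depth=4 groups=6 -> no

Answer: no no no yes yes no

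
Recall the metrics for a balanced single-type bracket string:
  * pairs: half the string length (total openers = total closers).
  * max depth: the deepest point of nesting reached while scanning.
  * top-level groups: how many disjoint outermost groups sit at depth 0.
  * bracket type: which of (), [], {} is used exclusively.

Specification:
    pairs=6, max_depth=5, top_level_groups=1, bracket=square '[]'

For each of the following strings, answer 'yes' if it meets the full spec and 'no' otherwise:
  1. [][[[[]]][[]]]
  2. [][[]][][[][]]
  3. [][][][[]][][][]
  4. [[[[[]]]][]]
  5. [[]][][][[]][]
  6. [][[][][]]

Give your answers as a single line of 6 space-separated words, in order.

Answer: no no no yes no no

Derivation:
String 1 '[][[[[]]][[]]]': depth seq [1 0 1 2 3 4 3 2 1 2 3 2 1 0]
  -> pairs=7 depth=4 groups=2 -> no
String 2 '[][[]][][[][]]': depth seq [1 0 1 2 1 0 1 0 1 2 1 2 1 0]
  -> pairs=7 depth=2 groups=4 -> no
String 3 '[][][][[]][][][]': depth seq [1 0 1 0 1 0 1 2 1 0 1 0 1 0 1 0]
  -> pairs=8 depth=2 groups=7 -> no
String 4 '[[[[[]]]][]]': depth seq [1 2 3 4 5 4 3 2 1 2 1 0]
  -> pairs=6 depth=5 groups=1 -> yes
String 5 '[[]][][][[]][]': depth seq [1 2 1 0 1 0 1 0 1 2 1 0 1 0]
  -> pairs=7 depth=2 groups=5 -> no
String 6 '[][[][][]]': depth seq [1 0 1 2 1 2 1 2 1 0]
  -> pairs=5 depth=2 groups=2 -> no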